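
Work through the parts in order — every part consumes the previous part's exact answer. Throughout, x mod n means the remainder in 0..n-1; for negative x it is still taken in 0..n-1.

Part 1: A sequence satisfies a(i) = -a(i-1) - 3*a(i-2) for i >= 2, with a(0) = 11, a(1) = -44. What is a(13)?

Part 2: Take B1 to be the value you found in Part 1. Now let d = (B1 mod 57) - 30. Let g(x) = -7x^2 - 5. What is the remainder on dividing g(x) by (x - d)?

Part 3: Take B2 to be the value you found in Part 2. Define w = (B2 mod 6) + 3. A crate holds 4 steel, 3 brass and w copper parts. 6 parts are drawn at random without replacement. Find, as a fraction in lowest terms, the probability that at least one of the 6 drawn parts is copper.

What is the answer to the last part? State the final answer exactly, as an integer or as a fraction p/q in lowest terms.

29/30

Part 1: a(2) = -1*(-44) - 3*(11) = 11; iterating: a(2)=11, a(3)=121, a(4)=-154, a(5)=-209, a(6)=671, a(7)=-44, a(8)=-1969, a(9)=2101, a(10)=3806, a(11)=-10109, a(12)=-1309, a(13)=31636; answer 31636
Part 2: B1 = 31636; d = -29; remainder = value at the root: -7*(-29)^2 - 5 = (-5887) + (-5) = -5892; answer -5892
Part 3: B2 = -5892; w = 3; total draws C(10,6) = 210; complement C(7,6) = 7; favorable 210 - 7 = 203; P = 29/30; answer 29/30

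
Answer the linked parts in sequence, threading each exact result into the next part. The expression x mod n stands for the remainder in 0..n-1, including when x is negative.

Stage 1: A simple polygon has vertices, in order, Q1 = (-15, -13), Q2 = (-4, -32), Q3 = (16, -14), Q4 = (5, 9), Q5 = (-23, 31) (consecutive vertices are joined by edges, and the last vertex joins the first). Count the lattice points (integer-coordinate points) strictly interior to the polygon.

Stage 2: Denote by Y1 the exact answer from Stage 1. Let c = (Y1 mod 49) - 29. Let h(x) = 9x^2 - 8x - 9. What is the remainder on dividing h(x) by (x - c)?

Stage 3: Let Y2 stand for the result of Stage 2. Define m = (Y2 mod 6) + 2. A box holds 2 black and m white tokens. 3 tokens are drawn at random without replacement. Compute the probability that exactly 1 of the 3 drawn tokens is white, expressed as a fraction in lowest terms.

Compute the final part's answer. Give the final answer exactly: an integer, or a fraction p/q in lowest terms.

1/12

Stage 1: cross terms: (-15*-32 - -4*-13)=428, (-4*-14 - 16*-32)=568, (16*9 - 5*-14)=214, (5*31 - -23*9)=362, (-23*-13 - -15*31)=764; twice the area = |2336| = 2336; area = 1168; boundary points = 1 + 2 + 1 + 2 + 4 = 10; strictly interior points = area - boundary/2 + 1 = 1164; answer 1164
Stage 2: Y1 = 1164; c = 8; remainder = value at the root: 9*(8)^2 - 8*(8)^1 - 9 = (576) + (-64) + (-9) = 503; answer 503
Stage 3: Y2 = 503; m = 7; total draws C(9,3) = 84; favorable C(7,1)*C(2,2) = 7; P = 1/12; answer 1/12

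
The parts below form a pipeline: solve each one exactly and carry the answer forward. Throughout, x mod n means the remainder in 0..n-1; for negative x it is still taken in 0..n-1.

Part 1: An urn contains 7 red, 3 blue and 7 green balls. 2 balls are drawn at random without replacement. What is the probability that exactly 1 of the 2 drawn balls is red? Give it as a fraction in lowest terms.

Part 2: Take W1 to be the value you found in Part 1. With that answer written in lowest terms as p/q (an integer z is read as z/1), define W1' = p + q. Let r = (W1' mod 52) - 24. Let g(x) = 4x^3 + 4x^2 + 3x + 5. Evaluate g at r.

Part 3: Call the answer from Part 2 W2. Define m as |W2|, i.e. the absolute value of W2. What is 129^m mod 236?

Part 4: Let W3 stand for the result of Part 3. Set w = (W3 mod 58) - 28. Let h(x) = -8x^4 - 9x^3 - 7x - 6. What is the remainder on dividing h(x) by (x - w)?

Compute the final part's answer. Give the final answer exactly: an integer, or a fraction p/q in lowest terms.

-16078

Part 1: total draws C(17,2) = 136; favorable C(7,1)*C(10,1) = 70; P = 35/68; answer 35/68
Part 2: W1 = 35/68; threaded value p + q = 103; r = 27; 4*(27)^3 + 4*(27)^2 + 3*(27)^1 + 5 = (78732) + (2916) + (81) + (5) = 81734; answer 81734
Part 3: W2 = 81734; m = 81734; squarings mod 236: 129^1=129, 129^2=121, 129^4=9, 129^8=81, 129^16=189, 129^32=85, 129^64=145, 129^128=21, 129^256=205, 129^512=17, 129^1024=53, 129^2048=213, 129^4096=57, 129^8192=181, 129^16384=193, 129^32768=197, 129^65536=105; 129^81734 = 129^2 * 129^4 * 129^64 * 129^256 * 129^512 * 129^1024 * 129^2048 * 129^4096 * 129^8192 * 129^65536 = 21 (mod 236); answer 21
Part 4: W3 = 21; w = -7; remainder = value at the root: -8*(-7)^4 - 9*(-7)^3 - 7*(-7)^1 - 6 = (-19208) + (3087) + (49) + (-6) = -16078; answer -16078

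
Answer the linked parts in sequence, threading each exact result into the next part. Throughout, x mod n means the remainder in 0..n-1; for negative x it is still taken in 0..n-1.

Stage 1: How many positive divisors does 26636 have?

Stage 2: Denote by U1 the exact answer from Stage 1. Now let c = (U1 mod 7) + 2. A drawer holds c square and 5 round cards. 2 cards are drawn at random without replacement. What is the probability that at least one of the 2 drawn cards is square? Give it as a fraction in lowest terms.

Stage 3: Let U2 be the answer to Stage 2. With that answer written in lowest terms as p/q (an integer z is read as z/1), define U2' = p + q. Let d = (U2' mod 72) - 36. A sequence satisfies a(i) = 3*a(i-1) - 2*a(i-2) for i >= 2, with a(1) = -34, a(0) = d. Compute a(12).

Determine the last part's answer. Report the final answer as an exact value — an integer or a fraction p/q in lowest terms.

4060

Stage 1: 26636 = 2^2 * 6659; number of divisors = (2+1) * (1+1) = 6; answer 6
Stage 2: U1 = 6; c = 8; total draws C(13,2) = 78; complement C(5,2) = 10; favorable 78 - 10 = 68; P = 34/39; answer 34/39
Stage 3: U2 = 34/39; threaded value p + q = 73; d = -35; a(2) = 3*(-34) - 2*(-35) = -32; iterating: a(2)=-32, a(3)=-28, a(4)=-20, a(5)=-4, a(6)=28, a(7)=92, a(8)=220, a(9)=476, a(10)=988, a(11)=2012, a(12)=4060; answer 4060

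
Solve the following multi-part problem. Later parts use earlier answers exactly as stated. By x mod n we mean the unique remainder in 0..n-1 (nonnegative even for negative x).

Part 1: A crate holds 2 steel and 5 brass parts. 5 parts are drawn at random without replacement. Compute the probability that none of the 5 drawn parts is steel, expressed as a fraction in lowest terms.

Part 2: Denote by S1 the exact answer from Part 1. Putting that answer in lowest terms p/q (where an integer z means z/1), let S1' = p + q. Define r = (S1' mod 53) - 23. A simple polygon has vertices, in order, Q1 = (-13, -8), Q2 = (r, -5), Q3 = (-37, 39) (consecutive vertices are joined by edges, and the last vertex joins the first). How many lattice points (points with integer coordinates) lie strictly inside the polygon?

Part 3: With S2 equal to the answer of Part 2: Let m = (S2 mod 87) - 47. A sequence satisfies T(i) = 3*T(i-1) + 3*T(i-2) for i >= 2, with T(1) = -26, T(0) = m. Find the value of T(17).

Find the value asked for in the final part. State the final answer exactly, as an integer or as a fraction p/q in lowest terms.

-30845498301

Part 1: total draws C(7,5) = 21; favorable C(5,5) = 1; P = 1/21; answer 1/21
Part 2: S1 = 1/21; threaded value p + q = 22; r = -1; cross terms: (-13*-5 - -1*-8)=57, (-1*39 - -37*-5)=-224, (-37*-8 - -13*39)=803; twice the area = |636| = 636; area = 318; boundary points = 3 + 4 + 1 = 8; strictly interior points = area - boundary/2 + 1 = 315; answer 315
Part 3: S2 = 315; m = 7; T(2) = 3*(-26) + 3*(7) = -57; iterating: T(2)=-57, T(3)=-249, T(4)=-918, T(5)=-3501, T(6)=-13257, T(7)=-50274, T(8)=-190593, T(9)=-722601, T(10)=-2739582, T(11)=-10386549, T(12)=-39378393, T(13)=-149294826, T(14)=-566019657, T(15)=-2145943449, T(16)=-8135889318, T(17)=-30845498301; answer -30845498301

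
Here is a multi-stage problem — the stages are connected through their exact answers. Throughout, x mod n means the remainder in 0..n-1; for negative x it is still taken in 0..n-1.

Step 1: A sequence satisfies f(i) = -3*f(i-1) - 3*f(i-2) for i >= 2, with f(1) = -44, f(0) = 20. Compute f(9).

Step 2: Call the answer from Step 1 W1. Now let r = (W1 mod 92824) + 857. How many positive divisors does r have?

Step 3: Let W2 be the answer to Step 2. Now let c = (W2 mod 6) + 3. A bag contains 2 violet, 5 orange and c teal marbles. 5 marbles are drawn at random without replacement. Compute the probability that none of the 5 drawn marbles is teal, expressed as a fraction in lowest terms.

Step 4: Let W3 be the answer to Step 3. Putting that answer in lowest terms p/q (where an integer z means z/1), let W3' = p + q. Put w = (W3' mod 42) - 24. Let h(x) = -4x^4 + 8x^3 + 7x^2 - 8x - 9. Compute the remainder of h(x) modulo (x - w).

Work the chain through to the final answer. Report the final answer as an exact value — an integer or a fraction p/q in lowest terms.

Step 1: f(2) = -3*(-44) - 3*(20) = 72; iterating: f(2)=72, f(3)=-84, f(4)=36, f(5)=144, f(6)=-540, f(7)=1188, f(8)=-1944, f(9)=2268; answer 2268
Step 2: W1 = 2268; r = 3125; 3125 = 5^5; number of divisors = (5+1) = 6; answer 6
Step 3: W2 = 6; c = 3; total draws C(10,5) = 252; favorable C(7,5) = 21; P = 1/12; answer 1/12
Step 4: W3 = 1/12; threaded value p + q = 13; w = -11; remainder = value at the root: -4*(-11)^4 + 8*(-11)^3 + 7*(-11)^2 - 8*(-11)^1 - 9 = (-58564) + (-10648) + (847) + (88) + (-9) = -68286; answer -68286

-68286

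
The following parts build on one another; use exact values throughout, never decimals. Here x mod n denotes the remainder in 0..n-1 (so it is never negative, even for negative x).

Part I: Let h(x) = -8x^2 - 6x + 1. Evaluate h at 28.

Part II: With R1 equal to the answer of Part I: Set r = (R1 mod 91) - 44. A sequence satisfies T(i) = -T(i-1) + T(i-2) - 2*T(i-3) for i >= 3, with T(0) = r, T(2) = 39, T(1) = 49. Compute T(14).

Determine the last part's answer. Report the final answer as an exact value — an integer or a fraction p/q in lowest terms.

-74841

Part I: -8*(28)^2 - 6*(28)^1 + 1 = (-6272) + (-168) + (1) = -6439; answer -6439
Part II: R1 = -6439; r = -22; T(3) = -1*(39) + 1*(49) - 2*(-22) = 54; iterating: T(3)=54, T(4)=-113, T(5)=89, T(6)=-310, T(7)=625, T(8)=-1113, T(9)=2358, T(10)=-4721, T(11)=9305, T(12)=-18742, T(13)=37489, T(14)=-74841; answer -74841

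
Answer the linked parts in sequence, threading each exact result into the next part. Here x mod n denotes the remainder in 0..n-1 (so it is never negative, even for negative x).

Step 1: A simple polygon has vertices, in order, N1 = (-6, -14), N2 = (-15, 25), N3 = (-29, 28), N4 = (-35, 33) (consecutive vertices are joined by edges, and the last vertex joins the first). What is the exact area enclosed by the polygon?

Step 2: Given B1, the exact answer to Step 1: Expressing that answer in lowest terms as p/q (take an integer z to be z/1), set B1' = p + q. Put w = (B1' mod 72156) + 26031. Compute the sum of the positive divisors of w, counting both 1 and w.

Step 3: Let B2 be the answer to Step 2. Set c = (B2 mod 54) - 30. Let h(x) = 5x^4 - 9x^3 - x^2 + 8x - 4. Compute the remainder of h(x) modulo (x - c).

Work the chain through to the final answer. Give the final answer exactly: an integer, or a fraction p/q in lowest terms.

Step 1: cross terms: (-6*25 - -15*-14)=-360, (-15*28 - -29*25)=305, (-29*33 - -35*28)=23, (-35*-14 - -6*33)=688; twice the area = |656| = 656; area = 328; answer 328
Step 2: B1 = 328; threaded value p + q = 329; w = 26360; 26360 = 2^3 * 5 * 659; sigma = (1 + 2 + 4 + 8) * (1 + 5) * (1 + 659) = 15 * 6 * 660 = 59400; answer 59400
Step 3: B2 = 59400; c = -30; remainder = value at the root: 5*(-30)^4 - 9*(-30)^3 - 1*(-30)^2 + 8*(-30)^1 - 4 = (4050000) + (243000) + (-900) + (-240) + (-4) = 4291856; answer 4291856

4291856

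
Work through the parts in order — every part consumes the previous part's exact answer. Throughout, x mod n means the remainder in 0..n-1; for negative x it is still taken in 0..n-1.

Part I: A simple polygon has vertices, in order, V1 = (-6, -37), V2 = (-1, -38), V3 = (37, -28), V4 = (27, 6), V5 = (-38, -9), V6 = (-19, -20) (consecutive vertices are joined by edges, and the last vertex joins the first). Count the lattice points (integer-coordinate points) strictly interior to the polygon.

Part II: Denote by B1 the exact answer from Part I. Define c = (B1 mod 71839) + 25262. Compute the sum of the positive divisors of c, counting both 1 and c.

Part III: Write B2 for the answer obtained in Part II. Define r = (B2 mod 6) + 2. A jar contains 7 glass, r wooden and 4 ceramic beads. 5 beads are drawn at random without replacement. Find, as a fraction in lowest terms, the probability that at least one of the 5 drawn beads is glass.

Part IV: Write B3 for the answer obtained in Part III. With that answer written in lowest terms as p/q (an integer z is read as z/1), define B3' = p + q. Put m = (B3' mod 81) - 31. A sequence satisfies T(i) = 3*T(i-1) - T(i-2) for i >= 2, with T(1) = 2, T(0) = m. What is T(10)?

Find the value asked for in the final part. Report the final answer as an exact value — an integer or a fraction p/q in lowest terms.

Part I: cross terms: (-6*-38 - -1*-37)=191, (-1*-28 - 37*-38)=1434, (37*6 - 27*-28)=978, (27*-9 - -38*6)=-15, (-38*-20 - -19*-9)=589, (-19*-37 - -6*-20)=583; twice the area = |3760| = 3760; area = 1880; boundary points = 1 + 2 + 2 + 5 + 1 + 1 = 12; strictly interior points = area - boundary/2 + 1 = 1875; answer 1875
Part II: B1 = 1875; c = 27137; 27137 = 11 * 2467; sigma = (1 + 11) * (1 + 2467) = 12 * 2468 = 29616; answer 29616
Part III: B2 = 29616; r = 2; total draws C(13,5) = 1287; complement C(6,5) = 6; favorable 1287 - 6 = 1281; P = 427/429; answer 427/429
Part IV: B3 = 427/429; threaded value p + q = 856; m = 15; T(2) = 3*(2) - 1*(15) = -9; iterating: T(2)=-9, T(3)=-29, T(4)=-78, T(5)=-205, T(6)=-537, T(7)=-1406, T(8)=-3681, T(9)=-9637, T(10)=-25230; answer -25230

-25230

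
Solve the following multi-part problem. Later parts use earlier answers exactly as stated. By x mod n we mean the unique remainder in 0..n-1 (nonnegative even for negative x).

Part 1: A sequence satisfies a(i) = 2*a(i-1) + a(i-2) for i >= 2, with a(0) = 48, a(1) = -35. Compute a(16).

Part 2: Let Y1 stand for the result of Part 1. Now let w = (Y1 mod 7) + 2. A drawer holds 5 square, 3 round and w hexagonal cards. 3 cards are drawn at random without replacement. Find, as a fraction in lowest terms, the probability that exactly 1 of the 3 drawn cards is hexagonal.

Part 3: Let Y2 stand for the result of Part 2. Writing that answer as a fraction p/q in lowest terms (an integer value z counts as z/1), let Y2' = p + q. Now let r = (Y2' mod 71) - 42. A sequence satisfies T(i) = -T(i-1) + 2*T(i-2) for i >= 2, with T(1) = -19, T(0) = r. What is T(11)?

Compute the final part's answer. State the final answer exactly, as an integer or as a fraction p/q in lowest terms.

Part 1: a(2) = 2*(-35) + 1*(48) = -22; iterating: a(2)=-22, a(3)=-79, a(4)=-180, a(5)=-439, a(6)=-1058, a(7)=-2555, a(8)=-6168, a(9)=-14891, a(10)=-35950, a(11)=-86791, a(12)=-209532, a(13)=-505855, a(14)=-1221242, a(15)=-2948339, a(16)=-7117920; answer -7117920
Part 2: Y1 = -7117920; w = 4; total draws C(12,3) = 220; favorable C(4,1)*C(8,2) = 112; P = 28/55; answer 28/55
Part 3: Y2 = 28/55; threaded value p + q = 83; r = -30; T(2) = -1*(-19) + 2*(-30) = -41; iterating: T(2)=-41, T(3)=3, T(4)=-85, T(5)=91, T(6)=-261, T(7)=443, T(8)=-965, T(9)=1851, T(10)=-3781, T(11)=7483; answer 7483

7483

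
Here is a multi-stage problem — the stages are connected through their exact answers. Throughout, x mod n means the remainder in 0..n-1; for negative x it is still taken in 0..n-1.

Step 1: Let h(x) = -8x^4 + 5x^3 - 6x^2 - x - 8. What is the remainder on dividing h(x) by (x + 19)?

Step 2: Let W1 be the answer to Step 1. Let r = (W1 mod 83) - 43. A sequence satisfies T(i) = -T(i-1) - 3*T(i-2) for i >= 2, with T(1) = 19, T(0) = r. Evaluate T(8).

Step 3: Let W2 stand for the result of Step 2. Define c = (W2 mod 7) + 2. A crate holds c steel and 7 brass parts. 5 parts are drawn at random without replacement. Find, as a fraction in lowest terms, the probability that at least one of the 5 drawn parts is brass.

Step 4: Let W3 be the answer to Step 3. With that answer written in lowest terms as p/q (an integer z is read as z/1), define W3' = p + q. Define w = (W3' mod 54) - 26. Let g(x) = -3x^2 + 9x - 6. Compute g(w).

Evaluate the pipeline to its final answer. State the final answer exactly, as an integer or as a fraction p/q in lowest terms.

-330

Step 1: remainder = value at the root: -8*(-19)^4 + 5*(-19)^3 - 6*(-19)^2 - 1*(-19)^1 - 8 = (-1042568) + (-34295) + (-2166) + (19) + (-8) = -1079018; answer -1079018
Step 2: W1 = -1079018; r = 22; T(2) = -1*(19) - 3*(22) = -85; iterating: T(2)=-85, T(3)=28, T(4)=227, T(5)=-311, T(6)=-370, T(7)=1303, T(8)=-193; answer -193
Step 3: W2 = -193; c = 5; total draws C(12,5) = 792; complement C(5,5) = 1; favorable 792 - 1 = 791; P = 791/792; answer 791/792
Step 4: W3 = 791/792; threaded value p + q = 1583; w = -9; -3*(-9)^2 + 9*(-9)^1 - 6 = (-243) + (-81) + (-6) = -330; answer -330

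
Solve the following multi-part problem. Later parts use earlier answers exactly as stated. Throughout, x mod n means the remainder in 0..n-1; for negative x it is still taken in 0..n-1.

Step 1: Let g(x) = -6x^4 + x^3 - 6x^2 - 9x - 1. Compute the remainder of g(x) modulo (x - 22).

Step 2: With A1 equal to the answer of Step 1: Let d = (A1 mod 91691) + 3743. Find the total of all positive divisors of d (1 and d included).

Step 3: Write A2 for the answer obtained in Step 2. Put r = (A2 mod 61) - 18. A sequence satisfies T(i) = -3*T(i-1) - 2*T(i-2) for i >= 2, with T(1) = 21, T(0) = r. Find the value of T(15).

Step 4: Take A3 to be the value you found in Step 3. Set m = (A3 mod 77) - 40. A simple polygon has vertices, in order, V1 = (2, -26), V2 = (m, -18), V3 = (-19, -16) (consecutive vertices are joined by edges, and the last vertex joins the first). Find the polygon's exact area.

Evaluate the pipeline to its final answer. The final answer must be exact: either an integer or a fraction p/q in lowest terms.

61

Step 1: remainder = value at the root: -6*(22)^4 + 1*(22)^3 - 6*(22)^2 - 9*(22)^1 - 1 = (-1405536) + (10648) + (-2904) + (-198) + (-1) = -1397991; answer -1397991
Step 2: A1 = -1397991; d = 72808; 72808 = 2^3 * 19 * 479; sigma = (1 + 2 + 4 + 8) * (1 + 19) * (1 + 479) = 15 * 20 * 480 = 144000; answer 144000
Step 3: A2 = 144000; r = 22; T(2) = -3*(21) - 2*(22) = -107; iterating: T(2)=-107, T(3)=279, T(4)=-623, T(5)=1311, T(6)=-2687, T(7)=5439, T(8)=-10943, T(9)=21951, T(10)=-43967, T(11)=87999, T(12)=-176063, T(13)=352191, T(14)=-704447, T(15)=1408959; answer 1408959
Step 4: A3 = 1408959; m = -27; cross terms: (2*-18 - -27*-26)=-738, (-27*-16 - -19*-18)=90, (-19*-26 - 2*-16)=526; twice the area = |-122| = 122; area = 61; answer 61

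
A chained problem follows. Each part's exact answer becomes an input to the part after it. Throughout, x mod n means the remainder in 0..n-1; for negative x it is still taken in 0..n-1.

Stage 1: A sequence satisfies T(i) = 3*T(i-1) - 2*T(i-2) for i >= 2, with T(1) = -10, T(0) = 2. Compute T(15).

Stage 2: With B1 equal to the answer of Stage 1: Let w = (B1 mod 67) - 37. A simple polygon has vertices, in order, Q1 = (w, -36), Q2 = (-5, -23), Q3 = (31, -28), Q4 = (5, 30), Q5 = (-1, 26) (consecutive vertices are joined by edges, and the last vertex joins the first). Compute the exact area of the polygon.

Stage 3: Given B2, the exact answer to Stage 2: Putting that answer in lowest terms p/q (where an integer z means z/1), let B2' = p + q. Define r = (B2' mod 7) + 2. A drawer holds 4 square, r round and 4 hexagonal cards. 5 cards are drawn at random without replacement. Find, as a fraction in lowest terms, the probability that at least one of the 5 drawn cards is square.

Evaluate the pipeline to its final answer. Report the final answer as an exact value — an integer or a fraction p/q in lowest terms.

Stage 1: T(2) = 3*(-10) - 2*(2) = -34; iterating: T(2)=-34, T(3)=-82, T(4)=-178, T(5)=-370, T(6)=-754, T(7)=-1522, T(8)=-3058, T(9)=-6130, T(10)=-12274, T(11)=-24562, T(12)=-49138, T(13)=-98290, T(14)=-196594, T(15)=-393202; answer -393202
Stage 2: B1 = -393202; w = -16; cross terms: (-16*-23 - -5*-36)=188, (-5*-28 - 31*-23)=853, (31*30 - 5*-28)=1070, (5*26 - -1*30)=160, (-1*-36 - -16*26)=452; twice the area = |2723| = 2723; area = 2723/2; answer 2723/2
Stage 3: B2 = 2723/2; threaded value p + q = 2725; r = 4; total draws C(12,5) = 792; complement C(8,5) = 56; favorable 792 - 56 = 736; P = 92/99; answer 92/99

92/99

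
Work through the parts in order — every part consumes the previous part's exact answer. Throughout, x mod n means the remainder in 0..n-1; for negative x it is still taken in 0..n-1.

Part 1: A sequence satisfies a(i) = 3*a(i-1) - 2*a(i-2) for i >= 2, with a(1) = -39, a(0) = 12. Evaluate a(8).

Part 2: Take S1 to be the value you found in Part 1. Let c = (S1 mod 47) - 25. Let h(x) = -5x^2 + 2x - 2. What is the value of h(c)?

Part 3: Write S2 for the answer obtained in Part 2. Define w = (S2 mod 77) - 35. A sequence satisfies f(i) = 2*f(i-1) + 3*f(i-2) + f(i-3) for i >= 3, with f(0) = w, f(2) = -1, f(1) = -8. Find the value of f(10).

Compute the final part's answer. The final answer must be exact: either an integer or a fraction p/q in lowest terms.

Part 1: a(2) = 3*(-39) - 2*(12) = -141; iterating: a(2)=-141, a(3)=-345, a(4)=-753, a(5)=-1569, a(6)=-3201, a(7)=-6465, a(8)=-12993; answer -12993
Part 2: S1 = -12993; c = 1; -5*(1)^2 + 2*(1)^1 - 2 = (-5) + (2) + (-2) = -5; answer -5
Part 3: S2 = -5; w = 37; f(3) = 2*(-1) + 3*(-8) + 1*(37) = 11; iterating: f(3)=11, f(4)=11, f(5)=54, f(6)=152, f(7)=477, f(8)=1464, f(9)=4511, f(10)=13891; answer 13891

13891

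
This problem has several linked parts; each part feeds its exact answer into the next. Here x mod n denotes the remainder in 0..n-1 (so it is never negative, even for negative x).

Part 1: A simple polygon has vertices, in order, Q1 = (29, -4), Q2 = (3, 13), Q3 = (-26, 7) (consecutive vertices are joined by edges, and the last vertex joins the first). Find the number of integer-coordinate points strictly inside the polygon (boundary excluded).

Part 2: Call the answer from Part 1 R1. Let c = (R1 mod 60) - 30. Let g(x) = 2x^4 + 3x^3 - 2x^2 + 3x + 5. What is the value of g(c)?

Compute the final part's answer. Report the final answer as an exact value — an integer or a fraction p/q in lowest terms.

Part 1: cross terms: (29*13 - 3*-4)=389, (3*7 - -26*13)=359, (-26*-4 - 29*7)=-99; twice the area = |649| = 649; area = 649/2; boundary points = 1 + 1 + 11 = 13; strictly interior points = area - boundary/2 + 1 = 319; answer 319
Part 2: R1 = 319; c = -11; 2*(-11)^4 + 3*(-11)^3 - 2*(-11)^2 + 3*(-11)^1 + 5 = (29282) + (-3993) + (-242) + (-33) + (5) = 25019; answer 25019

25019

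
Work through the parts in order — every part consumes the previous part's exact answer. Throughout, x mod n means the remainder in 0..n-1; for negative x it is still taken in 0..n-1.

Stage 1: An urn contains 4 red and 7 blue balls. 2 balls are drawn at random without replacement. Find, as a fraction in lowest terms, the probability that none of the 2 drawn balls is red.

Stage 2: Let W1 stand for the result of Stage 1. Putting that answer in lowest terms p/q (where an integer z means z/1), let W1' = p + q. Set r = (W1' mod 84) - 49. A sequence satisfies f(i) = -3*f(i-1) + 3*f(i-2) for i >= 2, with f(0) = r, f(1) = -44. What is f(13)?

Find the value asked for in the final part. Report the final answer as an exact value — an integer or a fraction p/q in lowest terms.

Stage 1: total draws C(11,2) = 55; favorable C(7,2) = 21; P = 21/55; answer 21/55
Stage 2: W1 = 21/55; threaded value p + q = 76; r = 27; f(2) = -3*(-44) + 3*(27) = 213; iterating: f(2)=213, f(3)=-771, f(4)=2952, f(5)=-11169, f(6)=42363, f(7)=-160596, f(8)=608877, f(9)=-2308419, f(10)=8751888, f(11)=-33180921, f(12)=125798427, f(13)=-476938044; answer -476938044

-476938044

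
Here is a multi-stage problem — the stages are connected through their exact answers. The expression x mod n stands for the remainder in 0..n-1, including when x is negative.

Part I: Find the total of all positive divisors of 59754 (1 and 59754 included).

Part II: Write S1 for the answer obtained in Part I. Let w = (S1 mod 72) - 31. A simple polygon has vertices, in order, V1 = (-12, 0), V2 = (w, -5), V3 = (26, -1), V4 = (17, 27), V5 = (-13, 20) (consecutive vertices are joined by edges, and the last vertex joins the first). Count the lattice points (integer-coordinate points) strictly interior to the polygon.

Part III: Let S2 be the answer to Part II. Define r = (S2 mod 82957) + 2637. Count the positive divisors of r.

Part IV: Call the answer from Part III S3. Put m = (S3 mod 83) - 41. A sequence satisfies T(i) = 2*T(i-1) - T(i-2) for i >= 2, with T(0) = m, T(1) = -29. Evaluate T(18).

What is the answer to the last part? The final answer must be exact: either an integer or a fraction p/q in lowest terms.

Part I: 59754 = 2 * 3 * 23 * 433; sigma = (1 + 2) * (1 + 3) * (1 + 23) * (1 + 433) = 3 * 4 * 24 * 434 = 124992; answer 124992
Part II: S1 = 124992; w = -31; cross terms: (-12*-5 - -31*0)=60, (-31*-1 - 26*-5)=161, (26*27 - 17*-1)=719, (17*20 - -13*27)=691, (-13*0 - -12*20)=240; twice the area = |1871| = 1871; area = 1871/2; boundary points = 1 + 1 + 1 + 1 + 1 = 5; strictly interior points = area - boundary/2 + 1 = 934; answer 934
Part III: S2 = 934; r = 3571; 3571 is prime, so its only divisors are 1 and 3571; count = 2; answer 2
Part IV: S3 = 2; m = -39; T(2) = 2*(-29) - 1*(-39) = -19; iterating: T(2)=-19, T(3)=-9, T(4)=1, T(5)=11, T(6)=21, T(7)=31, T(8)=41, T(9)=51, T(10)=61, T(11)=71, T(12)=81, T(13)=91, T(14)=101, T(15)=111, T(16)=121, T(17)=131, T(18)=141; answer 141

141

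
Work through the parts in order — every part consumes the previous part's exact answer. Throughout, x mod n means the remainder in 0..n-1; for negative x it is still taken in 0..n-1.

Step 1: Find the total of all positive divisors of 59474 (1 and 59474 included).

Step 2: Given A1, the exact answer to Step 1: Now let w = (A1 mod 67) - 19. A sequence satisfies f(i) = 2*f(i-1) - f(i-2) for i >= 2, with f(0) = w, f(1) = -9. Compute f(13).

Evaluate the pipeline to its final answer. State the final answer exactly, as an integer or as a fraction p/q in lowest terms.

Step 1: 59474 = 2 * 131 * 227; sigma = (1 + 2) * (1 + 131) * (1 + 227) = 3 * 132 * 228 = 90288; answer 90288
Step 2: A1 = 90288; w = 20; f(2) = 2*(-9) - 1*(20) = -38; iterating: f(2)=-38, f(3)=-67, f(4)=-96, f(5)=-125, f(6)=-154, f(7)=-183, f(8)=-212, f(9)=-241, f(10)=-270, f(11)=-299, f(12)=-328, f(13)=-357; answer -357

-357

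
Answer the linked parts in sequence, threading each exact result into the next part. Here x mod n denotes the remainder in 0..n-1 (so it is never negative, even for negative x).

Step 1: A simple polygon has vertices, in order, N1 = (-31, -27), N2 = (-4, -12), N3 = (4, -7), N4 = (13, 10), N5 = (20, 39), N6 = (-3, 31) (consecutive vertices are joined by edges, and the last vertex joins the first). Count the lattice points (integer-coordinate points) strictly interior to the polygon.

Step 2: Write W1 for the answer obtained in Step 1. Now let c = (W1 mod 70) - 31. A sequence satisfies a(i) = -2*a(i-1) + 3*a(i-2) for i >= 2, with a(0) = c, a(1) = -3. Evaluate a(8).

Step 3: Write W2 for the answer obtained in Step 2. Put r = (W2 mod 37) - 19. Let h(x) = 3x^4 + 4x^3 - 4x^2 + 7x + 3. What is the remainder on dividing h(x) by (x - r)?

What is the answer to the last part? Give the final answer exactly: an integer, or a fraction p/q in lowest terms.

Step 1: cross terms: (-31*-12 - -4*-27)=264, (-4*-7 - 4*-12)=76, (4*10 - 13*-7)=131, (13*39 - 20*10)=307, (20*31 - -3*39)=737, (-3*-27 - -31*31)=1042; twice the area = |2557| = 2557; area = 2557/2; boundary points = 3 + 1 + 1 + 1 + 1 + 2 = 9; strictly interior points = area - boundary/2 + 1 = 1275; answer 1275
Step 2: W1 = 1275; c = -16; a(2) = -2*(-3) + 3*(-16) = -42; iterating: a(2)=-42, a(3)=75, a(4)=-276, a(5)=777, a(6)=-2382, a(7)=7095, a(8)=-21336; answer -21336
Step 3: W2 = -21336; r = -6; remainder = value at the root: 3*(-6)^4 + 4*(-6)^3 - 4*(-6)^2 + 7*(-6)^1 + 3 = (3888) + (-864) + (-144) + (-42) + (3) = 2841; answer 2841

2841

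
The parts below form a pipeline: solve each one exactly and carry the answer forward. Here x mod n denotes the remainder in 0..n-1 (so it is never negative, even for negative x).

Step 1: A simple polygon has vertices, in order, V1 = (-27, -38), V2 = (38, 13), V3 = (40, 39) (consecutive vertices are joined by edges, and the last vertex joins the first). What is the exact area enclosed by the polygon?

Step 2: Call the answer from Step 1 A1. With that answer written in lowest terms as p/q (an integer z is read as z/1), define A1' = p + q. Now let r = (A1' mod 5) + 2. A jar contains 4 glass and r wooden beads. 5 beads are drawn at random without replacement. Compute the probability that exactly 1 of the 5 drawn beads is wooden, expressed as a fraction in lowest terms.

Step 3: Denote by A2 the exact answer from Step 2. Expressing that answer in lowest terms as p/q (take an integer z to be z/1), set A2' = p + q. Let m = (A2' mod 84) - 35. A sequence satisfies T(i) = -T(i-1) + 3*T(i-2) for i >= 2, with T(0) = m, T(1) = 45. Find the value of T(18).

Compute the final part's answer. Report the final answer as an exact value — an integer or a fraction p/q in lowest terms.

Step 1: cross terms: (-27*13 - 38*-38)=1093, (38*39 - 40*13)=962, (40*-38 - -27*39)=-467; twice the area = |1588| = 1588; area = 794; answer 794
Step 2: A1 = 794; threaded value p + q = 795; r = 2; total draws C(6,5) = 6; favorable C(2,1)*C(4,4) = 2; P = 1/3; answer 1/3
Step 3: A2 = 1/3; threaded value p + q = 4; m = -31; T(2) = -1*(45) + 3*(-31) = -138; iterating: T(2)=-138, T(3)=273, T(4)=-687, T(5)=1506, T(6)=-3567, T(7)=8085, T(8)=-18786, T(9)=43041, T(10)=-99399, T(11)=228522, T(12)=-526719, T(13)=1212285, T(14)=-2792442, T(15)=6429297, T(16)=-14806623, T(17)=34094514, T(18)=-78514383; answer -78514383

-78514383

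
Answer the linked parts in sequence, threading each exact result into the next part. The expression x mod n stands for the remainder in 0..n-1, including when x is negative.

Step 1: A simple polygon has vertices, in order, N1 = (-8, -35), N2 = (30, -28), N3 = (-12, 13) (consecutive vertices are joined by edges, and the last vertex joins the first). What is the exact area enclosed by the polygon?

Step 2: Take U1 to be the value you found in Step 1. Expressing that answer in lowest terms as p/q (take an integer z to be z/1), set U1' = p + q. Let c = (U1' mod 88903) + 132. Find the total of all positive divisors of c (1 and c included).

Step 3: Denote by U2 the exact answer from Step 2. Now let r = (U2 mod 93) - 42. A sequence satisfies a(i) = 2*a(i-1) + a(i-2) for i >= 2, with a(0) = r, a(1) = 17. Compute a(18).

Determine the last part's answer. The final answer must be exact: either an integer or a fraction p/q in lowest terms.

Step 1: cross terms: (-8*-28 - 30*-35)=1274, (30*13 - -12*-28)=54, (-12*-35 - -8*13)=524; twice the area = |1852| = 1852; area = 926; answer 926
Step 2: U1 = 926; threaded value p + q = 927; c = 1059; 1059 = 3 * 353; sigma = (1 + 3) * (1 + 353) = 4 * 354 = 1416; answer 1416
Step 3: U2 = 1416; r = -21; a(2) = 2*(17) + 1*(-21) = 13; iterating: a(2)=13, a(3)=43, a(4)=99, a(5)=241, a(6)=581, a(7)=1403, a(8)=3387, a(9)=8177, a(10)=19741, a(11)=47659, a(12)=115059, a(13)=277777, a(14)=670613, a(15)=1619003, a(16)=3908619, a(17)=9436241, a(18)=22781101; answer 22781101

22781101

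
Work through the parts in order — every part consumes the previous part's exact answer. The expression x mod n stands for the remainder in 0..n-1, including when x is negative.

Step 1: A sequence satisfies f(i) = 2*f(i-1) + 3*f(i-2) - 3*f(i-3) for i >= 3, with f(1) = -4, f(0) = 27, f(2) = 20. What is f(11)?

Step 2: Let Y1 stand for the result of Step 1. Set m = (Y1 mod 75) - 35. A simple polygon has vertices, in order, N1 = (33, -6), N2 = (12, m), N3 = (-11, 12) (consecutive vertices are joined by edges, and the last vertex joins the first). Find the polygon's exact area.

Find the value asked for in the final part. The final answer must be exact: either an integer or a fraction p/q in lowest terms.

713

Step 1: f(3) = 2*(20) + 3*(-4) - 3*(27) = -53; iterating: f(3)=-53, f(4)=-34, f(5)=-287, f(6)=-517, f(7)=-1793, f(8)=-4276, f(9)=-12380, f(10)=-32209, f(11)=-88730; answer -88730
Step 2: Y1 = -88730; m = 35; cross terms: (33*35 - 12*-6)=1227, (12*12 - -11*35)=529, (-11*-6 - 33*12)=-330; twice the area = |1426| = 1426; area = 713; answer 713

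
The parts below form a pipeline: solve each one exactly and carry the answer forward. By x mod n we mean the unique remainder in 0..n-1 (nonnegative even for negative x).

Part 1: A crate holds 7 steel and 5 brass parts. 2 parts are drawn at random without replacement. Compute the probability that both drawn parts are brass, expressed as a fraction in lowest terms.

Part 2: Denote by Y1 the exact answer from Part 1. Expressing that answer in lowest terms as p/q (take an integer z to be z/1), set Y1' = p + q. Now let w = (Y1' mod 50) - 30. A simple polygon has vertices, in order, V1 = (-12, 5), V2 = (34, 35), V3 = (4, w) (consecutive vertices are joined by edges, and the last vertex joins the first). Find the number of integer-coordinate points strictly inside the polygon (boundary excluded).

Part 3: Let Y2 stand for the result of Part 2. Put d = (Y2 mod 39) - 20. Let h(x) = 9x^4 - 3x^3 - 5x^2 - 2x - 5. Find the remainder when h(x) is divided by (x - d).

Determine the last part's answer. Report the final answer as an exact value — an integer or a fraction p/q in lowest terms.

22402

Part 1: total draws C(12,2) = 66; favorable C(5,2) = 10; P = 5/33; answer 5/33
Part 2: Y1 = 5/33; threaded value p + q = 38; w = 8; cross terms: (-12*35 - 34*5)=-590, (34*8 - 4*35)=132, (4*5 - -12*8)=116; twice the area = |-342| = 342; area = 171; boundary points = 2 + 3 + 1 = 6; strictly interior points = area - boundary/2 + 1 = 169; answer 169
Part 3: Y2 = 169; d = -7; remainder = value at the root: 9*(-7)^4 - 3*(-7)^3 - 5*(-7)^2 - 2*(-7)^1 - 5 = (21609) + (1029) + (-245) + (14) + (-5) = 22402; answer 22402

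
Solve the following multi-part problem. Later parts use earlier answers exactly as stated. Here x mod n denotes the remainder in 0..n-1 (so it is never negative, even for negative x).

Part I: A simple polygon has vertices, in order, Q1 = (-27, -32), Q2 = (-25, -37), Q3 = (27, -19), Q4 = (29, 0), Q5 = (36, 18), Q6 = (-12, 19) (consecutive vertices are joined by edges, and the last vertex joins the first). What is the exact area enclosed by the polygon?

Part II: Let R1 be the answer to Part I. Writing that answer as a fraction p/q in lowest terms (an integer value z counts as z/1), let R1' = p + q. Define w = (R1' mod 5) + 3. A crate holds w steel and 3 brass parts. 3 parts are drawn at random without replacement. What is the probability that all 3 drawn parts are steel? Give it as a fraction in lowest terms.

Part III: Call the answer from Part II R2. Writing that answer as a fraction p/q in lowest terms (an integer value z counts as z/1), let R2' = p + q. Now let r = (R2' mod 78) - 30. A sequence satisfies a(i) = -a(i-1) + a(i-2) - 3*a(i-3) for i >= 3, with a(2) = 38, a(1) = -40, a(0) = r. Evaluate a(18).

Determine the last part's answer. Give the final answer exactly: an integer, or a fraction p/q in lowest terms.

Part I: cross terms: (-27*-37 - -25*-32)=199, (-25*-19 - 27*-37)=1474, (27*0 - 29*-19)=551, (29*18 - 36*0)=522, (36*19 - -12*18)=900, (-12*-32 - -27*19)=897; twice the area = |4543| = 4543; area = 4543/2; answer 4543/2
Part II: R1 = 4543/2; threaded value p + q = 4545; w = 3; total draws C(6,3) = 20; favorable C(3,3) = 1; P = 1/20; answer 1/20
Part III: R2 = 1/20; threaded value p + q = 21; r = -9; a(3) = -1*(38) + 1*(-40) - 3*(-9) = -51; iterating: a(3)=-51, a(4)=209, a(5)=-374, a(6)=736, a(7)=-1737, a(8)=3595, a(9)=-7540, a(10)=16346, a(11)=-34671, a(12)=73637, a(13)=-157346, a(14)=334996, a(15)=-713253, a(16)=1520287, a(17)=-3238528, a(18)=6898574; answer 6898574

6898574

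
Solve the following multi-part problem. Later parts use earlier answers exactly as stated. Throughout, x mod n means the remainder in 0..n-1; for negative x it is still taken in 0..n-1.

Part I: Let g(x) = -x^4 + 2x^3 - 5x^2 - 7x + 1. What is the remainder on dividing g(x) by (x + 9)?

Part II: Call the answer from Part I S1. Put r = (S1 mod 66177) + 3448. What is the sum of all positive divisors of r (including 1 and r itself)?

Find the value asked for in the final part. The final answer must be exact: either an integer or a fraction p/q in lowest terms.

Part I: remainder = value at the root: -1*(-9)^4 + 2*(-9)^3 - 5*(-9)^2 - 7*(-9)^1 + 1 = (-6561) + (-1458) + (-405) + (63) + (1) = -8360; answer -8360
Part II: S1 = -8360; r = 61265; 61265 = 5 * 12253; sigma = (1 + 5) * (1 + 12253) = 6 * 12254 = 73524; answer 73524

73524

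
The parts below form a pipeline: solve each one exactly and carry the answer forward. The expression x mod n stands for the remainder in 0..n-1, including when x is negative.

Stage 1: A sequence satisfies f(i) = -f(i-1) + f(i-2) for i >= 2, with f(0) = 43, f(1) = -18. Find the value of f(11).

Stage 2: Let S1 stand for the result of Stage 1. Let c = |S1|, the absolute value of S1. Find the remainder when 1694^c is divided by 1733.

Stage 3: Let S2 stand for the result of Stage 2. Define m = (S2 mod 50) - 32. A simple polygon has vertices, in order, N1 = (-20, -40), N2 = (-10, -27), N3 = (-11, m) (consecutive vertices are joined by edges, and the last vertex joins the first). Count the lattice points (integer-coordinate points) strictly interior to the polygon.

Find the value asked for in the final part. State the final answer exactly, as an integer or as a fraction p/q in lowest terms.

Stage 1: f(2) = -1*(-18) + 1*(43) = 61; iterating: f(2)=61, f(3)=-79, f(4)=140, f(5)=-219, f(6)=359, f(7)=-578, f(8)=937, f(9)=-1515, f(10)=2452, f(11)=-3967; answer -3967
Stage 2: S1 = -3967; c = 3967; squarings mod 1733: 1694^1=1694, 1694^2=1521, 1694^4=1619, 1694^8=865, 1694^16=1302, 1694^32=330, 1694^64=1454, 1694^128=1589, 1694^256=1673, 1694^512=134, 1694^1024=626, 1694^2048=218; 1694^3967 = 1694^1 * 1694^2 * 1694^4 * 1694^8 * 1694^16 * 1694^32 * 1694^64 * 1694^256 * 1694^512 * 1694^1024 * 1694^2048 = 1128 (mod 1733); answer 1128
Stage 3: S2 = 1128; m = -4; cross terms: (-20*-27 - -10*-40)=140, (-10*-4 - -11*-27)=-257, (-11*-40 - -20*-4)=360; twice the area = |243| = 243; area = 243/2; boundary points = 1 + 1 + 9 = 11; strictly interior points = area - boundary/2 + 1 = 117; answer 117

117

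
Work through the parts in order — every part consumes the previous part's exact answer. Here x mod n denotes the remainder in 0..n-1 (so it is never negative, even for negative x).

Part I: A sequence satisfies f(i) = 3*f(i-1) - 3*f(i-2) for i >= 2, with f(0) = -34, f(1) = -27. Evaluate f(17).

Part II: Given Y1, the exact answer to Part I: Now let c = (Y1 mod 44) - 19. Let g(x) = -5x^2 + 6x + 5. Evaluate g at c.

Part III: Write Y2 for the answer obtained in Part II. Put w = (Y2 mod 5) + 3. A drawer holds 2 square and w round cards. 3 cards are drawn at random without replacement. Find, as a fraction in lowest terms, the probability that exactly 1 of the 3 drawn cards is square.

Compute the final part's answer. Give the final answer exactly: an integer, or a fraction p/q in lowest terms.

Part I: f(2) = 3*(-27) - 3*(-34) = 21; iterating: f(2)=21, f(3)=144, f(4)=369, f(5)=675, f(6)=918, f(7)=729, f(8)=-567, f(9)=-3888, f(10)=-9963, f(11)=-18225, f(12)=-24786, f(13)=-19683, f(14)=15309, f(15)=104976, f(16)=269001, f(17)=492075; answer 492075
Part II: Y1 = 492075; c = 4; -5*(4)^2 + 6*(4)^1 + 5 = (-80) + (24) + (5) = -51; answer -51
Part III: Y2 = -51; w = 7; total draws C(9,3) = 84; favorable C(2,1)*C(7,2) = 42; P = 1/2; answer 1/2

1/2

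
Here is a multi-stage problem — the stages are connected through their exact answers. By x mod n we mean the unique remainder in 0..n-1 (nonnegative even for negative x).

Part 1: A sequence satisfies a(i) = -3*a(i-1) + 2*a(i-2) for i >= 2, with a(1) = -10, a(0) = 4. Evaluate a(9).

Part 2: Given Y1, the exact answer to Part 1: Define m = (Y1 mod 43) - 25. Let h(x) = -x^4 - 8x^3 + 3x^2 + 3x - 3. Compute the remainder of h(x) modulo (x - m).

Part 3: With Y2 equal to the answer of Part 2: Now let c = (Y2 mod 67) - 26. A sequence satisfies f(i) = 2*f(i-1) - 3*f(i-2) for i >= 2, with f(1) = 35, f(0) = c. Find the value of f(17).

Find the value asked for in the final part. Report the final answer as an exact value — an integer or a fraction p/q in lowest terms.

-45661

Part 1: a(2) = -3*(-10) + 2*(4) = 38; iterating: a(2)=38, a(3)=-134, a(4)=478, a(5)=-1702, a(6)=6062, a(7)=-21590, a(8)=76894, a(9)=-273862; answer -273862
Part 2: Y1 = -273862; m = -20; remainder = value at the root: -1*(-20)^4 - 8*(-20)^3 + 3*(-20)^2 + 3*(-20)^1 - 3 = (-160000) + (64000) + (1200) + (-60) + (-3) = -94863; answer -94863
Part 3: Y2 = -94863; c = -17; f(2) = 2*(35) - 3*(-17) = 121; iterating: f(2)=121, f(3)=137, f(4)=-89, f(5)=-589, f(6)=-911, f(7)=-55, f(8)=2623, f(9)=5411, f(10)=2953, f(11)=-10327, f(12)=-29513, f(13)=-28045, f(14)=32449, f(15)=149033, f(16)=200719, f(17)=-45661; answer -45661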